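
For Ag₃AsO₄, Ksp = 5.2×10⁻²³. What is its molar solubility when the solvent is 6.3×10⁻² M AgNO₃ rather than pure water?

Ag₃AsO₄(s) ⇌ 3 Ag⁺(aq) + AsO₄³⁻(aq)
The solution already contains Ag⁺ at 6.3×10⁻² M. Let s be the molar solubility of Ag₃AsO₄.
[Ag⁺] ≈ 6.3×10⁻² M (common ion dominates); [AsO₄³⁻] = s.
Ksp = [Ag⁺]^3[AsO₄³⁻] = (6.3×10⁻²)^3s
s = 5.2×10⁻²³ / (6.3×10⁻²)^3 = 2.1×10⁻¹⁹
s = 2.1×10⁻¹⁹ M

2.1×10⁻¹⁹ M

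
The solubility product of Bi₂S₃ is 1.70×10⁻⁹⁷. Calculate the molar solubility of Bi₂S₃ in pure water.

1.74×10⁻²⁰ M

Bi₂S₃(s) ⇌ 2 Bi³⁺(aq) + 3 S²⁻(aq)
For each mole of Bi₂S₃ that dissolves per liter, [Bi³⁺] = 2s and [S²⁻] = 3s; let s denote this solubility.
Ksp = [Bi³⁺]^2[S²⁻]^3 = (2s)^2 · (3s)^3 = 108s^5
108s^5 = 1.70×10⁻⁹⁷  ⇒  s^5 = 1.57×10⁻⁹⁹
Taking the 5th root, s = 1.74×10⁻²⁰ M.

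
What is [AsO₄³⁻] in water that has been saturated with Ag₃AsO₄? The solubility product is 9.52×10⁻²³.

1.37×10⁻⁶ M

Ag₃AsO₄(s) ⇌ 3 Ag⁺(aq) + AsO₄³⁻(aq)
For each mole of Ag₃AsO₄ that dissolves per liter, [Ag⁺] = 3s and [AsO₄³⁻] = s; let s denote this solubility.
Ksp = [Ag⁺]^3[AsO₄³⁻] = (3s)^3 · s = 27s^4 = 9.52×10⁻²³
s = 1.37×10⁻⁶ M
[AsO₄³⁻] = s = 1.37×10⁻⁶ M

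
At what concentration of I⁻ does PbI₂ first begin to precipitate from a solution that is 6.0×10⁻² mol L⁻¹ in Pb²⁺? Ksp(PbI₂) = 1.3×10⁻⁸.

Precipitation of each salt begins when its ion product equals Ksp.
PbI₂(s) ⇌ Pb²⁺(aq) + 2 I⁻(aq)
Ksp = [Pb²⁺][I⁻]^2 = [I⁻]^2(6.0×10⁻²)
[I⁻]^2 = 1.3×10⁻⁸ / (6.0×10⁻²) = 2.2×10⁻⁷
[I⁻] = 4.7×10⁻⁴ mol L⁻¹

4.7×10⁻⁴ M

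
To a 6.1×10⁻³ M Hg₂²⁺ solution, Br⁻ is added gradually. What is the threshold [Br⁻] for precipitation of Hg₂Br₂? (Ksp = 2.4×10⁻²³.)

6.3×10⁻¹¹ M

Each salt precipitates once Q = Ksp for that salt.
Hg₂Br₂(s) ⇌ Hg₂²⁺(aq) + 2 Br⁻(aq)
Ksp = [Hg₂²⁺][Br⁻]^2 = [Br⁻]^2(6.1×10⁻³)
[Br⁻]^2 = 2.4×10⁻²³ / (6.1×10⁻³) = 3.9×10⁻²¹
[Br⁻] = 6.3×10⁻¹¹ M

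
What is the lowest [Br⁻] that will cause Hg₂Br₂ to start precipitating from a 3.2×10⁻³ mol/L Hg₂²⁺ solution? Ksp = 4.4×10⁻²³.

1.2×10⁻¹⁰ M

The threshold for precipitation is Q = Ksp.
Hg₂Br₂(s) ⇌ Hg₂²⁺(aq) + 2 Br⁻(aq)
Ksp = [Hg₂²⁺][Br⁻]^2 = [Br⁻]^2(3.2×10⁻³)
[Br⁻]^2 = 4.4×10⁻²³ / (3.2×10⁻³) = 1.4×10⁻²⁰
[Br⁻] = 1.2×10⁻¹⁰ mol/L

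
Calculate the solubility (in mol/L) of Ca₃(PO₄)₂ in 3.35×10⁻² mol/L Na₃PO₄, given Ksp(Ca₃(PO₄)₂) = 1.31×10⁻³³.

Ca₃(PO₄)₂(s) ⇌ 3 Ca²⁺(aq) + 2 PO₄³⁻(aq)
PO₄³⁻ is already present at 3.35×10⁻² mol/L. If s mol/L of Ca₃(PO₄)₂ dissolves, [Ca²⁺] = 3s while [PO₄³⁻] ≈ 3.35×10⁻² mol/L.
Ksp = [Ca²⁺]^3[PO₄³⁻]^2 = (3s)^3(3.35×10⁻²)^2
(3s)^3 = 1.31×10⁻³³ / (3.35×10⁻²)^2 = 1.17×10⁻³⁰
s = 3.51×10⁻¹¹ mol/L

3.51×10⁻¹¹ M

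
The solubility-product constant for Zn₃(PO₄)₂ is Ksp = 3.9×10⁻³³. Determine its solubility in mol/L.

1.3×10⁻⁷ M

Zn₃(PO₄)₂(s) ⇌ 3 Zn²⁺(aq) + 2 PO₄³⁻(aq)
If s mol/L of Zn₃(PO₄)₂ dissolves, [Zn²⁺] = 3s and [PO₄³⁻] = 2s.
Ksp = [Zn²⁺]^3[PO₄³⁻]^2 = (3s)^3 · (2s)^2 = 108s^5
108s^5 = 3.9×10⁻³³  ⇒  s^5 = 3.6×10⁻³⁵
s = (3.6×10⁻³⁵)^(1/5) = 1.3×10⁻⁷ M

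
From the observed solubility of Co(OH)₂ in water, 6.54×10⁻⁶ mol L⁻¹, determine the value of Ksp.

Ksp = 1.12×10⁻¹⁵

Co(OH)₂(s) ⇌ Co²⁺(aq) + 2 OH⁻(aq)
Call the molar solubility s, so that [Co²⁺] = s and [OH⁻] = 2s.
Ksp = [Co²⁺][OH⁻]^2 = s · (2s)^2 = 4s^3
Ksp = 4 × (6.54×10⁻⁶)^3 = 1.12×10⁻¹⁵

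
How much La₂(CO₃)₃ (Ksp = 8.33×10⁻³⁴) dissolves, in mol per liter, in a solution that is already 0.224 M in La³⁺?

La₂(CO₃)₃(s) ⇌ 2 La³⁺(aq) + 3 CO₃²⁻(aq)
The solution already contains La³⁺ at 0.224 M. Let s be the molar solubility of La₂(CO₃)₃.
[La³⁺] ≈ 0.224 M (common ion dominates); [CO₃²⁻] = 3s.
Ksp = [La³⁺]^2[CO₃²⁻]^3 = (0.224)^2(3s)^3
(3s)^3 = 8.33×10⁻³⁴ / (0.224)^2 = 1.66×10⁻³²
s = 8.50×10⁻¹² M

8.50×10⁻¹² M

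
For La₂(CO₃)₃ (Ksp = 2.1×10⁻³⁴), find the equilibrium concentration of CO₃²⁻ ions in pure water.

2.2×10⁻⁷ M

La₂(CO₃)₃(s) ⇌ 2 La³⁺(aq) + 3 CO₃²⁻(aq)
With molar solubility s: [La³⁺] = 2s, [CO₃²⁻] = 3s.
Ksp = [La³⁺]^2[CO₃²⁻]^3 = (2s)^2 · (3s)^3 = 108s^5 = 2.1×10⁻³⁴
s = 7.2×10⁻⁸ M
[CO₃²⁻] = 3s = 2.2×10⁻⁷ M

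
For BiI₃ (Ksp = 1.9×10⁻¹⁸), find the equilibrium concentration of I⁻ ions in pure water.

BiI₃(s) ⇌ Bi³⁺(aq) + 3 I⁻(aq)
Call the molar solubility s, so that [Bi³⁺] = s and [I⁻] = 3s.
Ksp = [Bi³⁺][I⁻]^3 = s · (3s)^3 = 27s^4 = 1.9×10⁻¹⁸
s = 1.6×10⁻⁵ M
[I⁻] = 3s = 4.9×10⁻⁵ M

4.9×10⁻⁵ M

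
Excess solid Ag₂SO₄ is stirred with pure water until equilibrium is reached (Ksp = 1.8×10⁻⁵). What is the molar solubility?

Ag₂SO₄(s) ⇌ 2 Ag⁺(aq) + SO₄²⁻(aq)
For each mole of Ag₂SO₄ that dissolves per liter, [Ag⁺] = 2s and [SO₄²⁻] = s; let s denote this solubility.
Ksp = [Ag⁺]^2[SO₄²⁻] = (2s)^2 · s = 4s^3
4s^3 = 1.8×10⁻⁵  ⇒  s^3 = 4.5×10⁻⁶
s = 1.7×10⁻² mol L⁻¹

1.7×10⁻² M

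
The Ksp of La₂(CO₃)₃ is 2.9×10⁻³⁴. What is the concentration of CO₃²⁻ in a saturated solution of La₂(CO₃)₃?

2.3×10⁻⁷ M

La₂(CO₃)₃(s) ⇌ 2 La³⁺(aq) + 3 CO₃²⁻(aq)
Call the molar solubility s, so that [La³⁺] = 2s and [CO₃²⁻] = 3s.
Ksp = [La³⁺]^2[CO₃²⁻]^3 = (2s)^2 · (3s)^3 = 108s^5 = 2.9×10⁻³⁴
s = 7.7×10⁻⁸ mol L⁻¹
[CO₃²⁻] = 3s = 2.3×10⁻⁷ mol L⁻¹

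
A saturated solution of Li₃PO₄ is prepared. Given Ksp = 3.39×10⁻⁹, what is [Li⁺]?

1.00×10⁻² M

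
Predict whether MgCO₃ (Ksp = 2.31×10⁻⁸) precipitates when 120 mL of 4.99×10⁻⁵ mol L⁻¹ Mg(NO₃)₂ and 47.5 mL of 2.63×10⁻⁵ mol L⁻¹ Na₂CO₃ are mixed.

The combined volume is 167.5 mL.
[Mg²⁺] = (4.99×10⁻⁵)(120)/167.5 = 3.57×10⁻⁵ mol L⁻¹
[CO₃²⁻] = (2.63×10⁻⁵)(47.5)/167.5 = 7.46×10⁻⁶ mol L⁻¹
Q = [Mg²⁺][CO₃²⁻] = 2.67×10⁻¹⁰
Q < Ksp (2.67×10⁻¹⁰ vs 2.31×10⁻⁸); the solution remains unsaturated and no precipitate forms.

No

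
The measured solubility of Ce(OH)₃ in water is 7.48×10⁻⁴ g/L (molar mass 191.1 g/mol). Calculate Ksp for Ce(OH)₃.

Molar solubility s = (7.48×10⁻⁴ g/L) / (191.1 g/mol) = 3.9142×10⁻⁶ mol/L
Ce(OH)₃(s) ⇌ Ce³⁺(aq) + 3 OH⁻(aq)
For each mole of Ce(OH)₃ that dissolves per liter, [Ce³⁺] = s and [OH⁻] = 3s; let s denote this solubility.
Ksp = [Ce³⁺][OH⁻]^3 = s · (3s)^3 = 27s^4
Ksp = 27 × (3.9142×10⁻⁶)^4 = 6.34×10⁻²¹

Ksp = 6.34×10⁻²¹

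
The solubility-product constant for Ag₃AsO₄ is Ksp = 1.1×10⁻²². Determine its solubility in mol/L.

Ag₃AsO₄(s) ⇌ 3 Ag⁺(aq) + AsO₄³⁻(aq)
For each mole of Ag₃AsO₄ that dissolves per liter, [Ag⁺] = 3s and [AsO₄³⁻] = s; let s denote this solubility.
Ksp = [Ag⁺]^3[AsO₄³⁻] = (3s)^3 · s = 27s^4
27s^4 = 1.1×10⁻²²  ⇒  s^4 = 4.1×10⁻²⁴
Taking the 4th root, s = 1.4×10⁻⁶ mol L⁻¹.

1.4×10⁻⁶ M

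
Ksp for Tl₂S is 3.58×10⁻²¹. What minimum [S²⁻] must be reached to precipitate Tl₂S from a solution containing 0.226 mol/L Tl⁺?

7.01×10⁻²⁰ M

A salt starts to precipitate once the ion product Q reaches its Ksp.
Tl₂S(s) ⇌ 2 Tl⁺(aq) + S²⁻(aq)
Ksp = [Tl⁺]^2[S²⁻] = [S²⁻](0.226)^2
[S²⁻] = 3.58×10⁻²¹ / (0.226)^2 = 7.01×10⁻²⁰
[S²⁻] = 7.01×10⁻²⁰ mol/L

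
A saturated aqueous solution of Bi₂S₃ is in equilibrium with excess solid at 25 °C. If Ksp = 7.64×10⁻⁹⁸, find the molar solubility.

Bi₂S₃(s) ⇌ 2 Bi³⁺(aq) + 3 S²⁻(aq)
Call the molar solubility s, so that [Bi³⁺] = 2s and [S²⁻] = 3s.
Ksp = [Bi³⁺]^2[S²⁻]^3 = (2s)^2 · (3s)^3 = 108s^5
108s^5 = 7.64×10⁻⁹⁸  ⇒  s^5 = 7.07×10⁻¹⁰⁰
s = (7.07×10⁻¹⁰⁰)^(1/5) = 1.48×10⁻²⁰ mol L⁻¹

1.48×10⁻²⁰ M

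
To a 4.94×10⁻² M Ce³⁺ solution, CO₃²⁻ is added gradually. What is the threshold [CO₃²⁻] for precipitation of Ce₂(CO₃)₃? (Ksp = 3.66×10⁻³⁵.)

The threshold for precipitation is Q = Ksp.
Ce₂(CO₃)₃(s) ⇌ 2 Ce³⁺(aq) + 3 CO₃²⁻(aq)
Ksp = [Ce³⁺]^2[CO₃²⁻]^3 = [CO₃²⁻]^3(4.94×10⁻²)^2
[CO₃²⁻]^3 = 3.66×10⁻³⁵ / (4.94×10⁻²)^2 = 1.50×10⁻³²
[CO₃²⁻] = 2.47×10⁻¹¹ M

2.47×10⁻¹¹ M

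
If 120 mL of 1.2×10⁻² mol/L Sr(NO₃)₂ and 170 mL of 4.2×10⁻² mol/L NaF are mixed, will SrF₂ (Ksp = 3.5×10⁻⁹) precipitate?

After mixing, V = 120 mL + 170 mL = 290 mL.
[Sr²⁺] = (1.2×10⁻²)(120)/290 = 5.0×10⁻³ mol/L
[F⁻] = (4.2×10⁻²)(170)/290 = 2.5×10⁻² mol/L
Q = [Sr²⁺][F⁻]^2 = 3.0×10⁻⁶
Q = 3.0×10⁻⁶ > Ksp = 3.5×10⁻⁹, so the solution is supersaturated and SrF₂ precipitates.

Yes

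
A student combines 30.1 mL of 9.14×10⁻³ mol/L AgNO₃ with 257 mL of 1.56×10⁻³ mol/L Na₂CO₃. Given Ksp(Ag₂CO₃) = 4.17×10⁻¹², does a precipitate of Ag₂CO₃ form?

After mixing, V = 30.1 mL + 257 mL = 287.1 mL.
[Ag⁺] = (9.14×10⁻³)(30.1)/287.1 = 9.58×10⁻⁴ mol/L
[CO₃²⁻] = (1.56×10⁻³)(257)/287.1 = 1.40×10⁻³ mol/L
Q = [Ag⁺]^2[CO₃²⁻] = 1.28×10⁻⁹
Since Q (1.28×10⁻⁹) exceeds Ksp (4.17×10⁻¹²), Ag₂CO₃ will precipitate.

Yes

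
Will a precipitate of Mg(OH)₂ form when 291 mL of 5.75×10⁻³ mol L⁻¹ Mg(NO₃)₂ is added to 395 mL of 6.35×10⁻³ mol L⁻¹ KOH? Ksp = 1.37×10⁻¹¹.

The combined volume is 686 mL.
[Mg²⁺] = (5.75×10⁻³)(291)/686 = 2.44×10⁻³ mol L⁻¹
[OH⁻] = (6.35×10⁻³)(395)/686 = 3.66×10⁻³ mol L⁻¹
Q = [Mg²⁺][OH⁻]^2 = 3.26×10⁻⁸
Since Q (3.26×10⁻⁸) exceeds Ksp (1.37×10⁻¹¹), Mg(OH)₂ will precipitate.

Yes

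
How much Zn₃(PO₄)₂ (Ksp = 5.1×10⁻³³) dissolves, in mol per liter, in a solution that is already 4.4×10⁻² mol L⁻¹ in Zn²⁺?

3.9×10⁻¹⁵ M

Zn₃(PO₄)₂(s) ⇌ 3 Zn²⁺(aq) + 2 PO₄³⁻(aq)
The solution already contains Zn²⁺ at 4.4×10⁻² mol L⁻¹. Let s be the molar solubility of Zn₃(PO₄)₂.
[Zn²⁺] ≈ 4.4×10⁻² mol L⁻¹ (common ion dominates); [PO₄³⁻] = 2s.
Ksp = [Zn²⁺]^3[PO₄³⁻]^2 = (4.4×10⁻²)^3(2s)^2
(2s)^2 = 5.1×10⁻³³ / (4.4×10⁻²)^3 = 6.0×10⁻²⁹
s = 3.9×10⁻¹⁵ mol L⁻¹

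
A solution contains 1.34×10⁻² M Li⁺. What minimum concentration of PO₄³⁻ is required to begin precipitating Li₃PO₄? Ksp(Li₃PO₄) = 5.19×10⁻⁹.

A salt starts to precipitate once the ion product Q reaches its Ksp.
Li₃PO₄(s) ⇌ 3 Li⁺(aq) + PO₄³⁻(aq)
Ksp = [Li⁺]^3[PO₄³⁻] = [PO₄³⁻](1.34×10⁻²)^3
[PO₄³⁻] = 5.19×10⁻⁹ / (1.34×10⁻²)^3 = 2.16×10⁻³
[PO₄³⁻] = 2.16×10⁻³ M

2.16×10⁻³ M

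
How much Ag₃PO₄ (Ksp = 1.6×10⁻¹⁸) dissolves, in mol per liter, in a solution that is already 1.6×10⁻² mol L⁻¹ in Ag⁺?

3.9×10⁻¹³ M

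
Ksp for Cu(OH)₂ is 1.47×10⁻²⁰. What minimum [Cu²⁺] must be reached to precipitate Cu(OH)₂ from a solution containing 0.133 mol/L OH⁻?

8.31×10⁻¹⁹ M

Precipitation of each salt begins when its ion product equals Ksp.
Cu(OH)₂(s) ⇌ Cu²⁺(aq) + 2 OH⁻(aq)
Ksp = [Cu²⁺][OH⁻]^2 = [Cu²⁺](0.133)^2
[Cu²⁺] = 1.47×10⁻²⁰ / (0.133)^2 = 8.31×10⁻¹⁹
[Cu²⁺] = 8.31×10⁻¹⁹ mol/L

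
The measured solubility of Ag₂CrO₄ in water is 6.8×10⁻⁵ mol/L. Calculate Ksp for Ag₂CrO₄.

Ksp = 1.3×10⁻¹²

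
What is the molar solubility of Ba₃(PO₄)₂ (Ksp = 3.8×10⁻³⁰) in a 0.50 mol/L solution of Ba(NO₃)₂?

2.8×10⁻¹⁵ M

Ba₃(PO₄)₂(s) ⇌ 3 Ba²⁺(aq) + 2 PO₄³⁻(aq)
The solution already contains Ba²⁺ at 0.50 mol/L. Let s be the molar solubility of Ba₃(PO₄)₂.
[Ba²⁺] ≈ 0.50 mol/L (common ion dominates); [PO₄³⁻] = 2s.
Ksp = [Ba²⁺]^3[PO₄³⁻]^2 = (0.50)^3(2s)^2
(2s)^2 = 3.8×10⁻³⁰ / (0.50)^3 = 3.0×10⁻²⁹
s = 2.8×10⁻¹⁵ mol/L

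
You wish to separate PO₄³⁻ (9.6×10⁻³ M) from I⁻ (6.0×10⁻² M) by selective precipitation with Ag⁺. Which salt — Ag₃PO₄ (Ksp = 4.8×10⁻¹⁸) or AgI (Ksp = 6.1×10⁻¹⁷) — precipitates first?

Each salt precipitates once Q = Ksp for that salt.
For Ag₃PO₄: [Ag⁺] = (Ksp/[PO₄³⁻])^(1/3) = 7.9×10⁻⁶ M
For AgI: [Ag⁺] = (Ksp/[I⁻]) = 1.0×10⁻¹⁵ M
The smaller threshold [Ag⁺] is reached first, so AgI precipitates first.

AgI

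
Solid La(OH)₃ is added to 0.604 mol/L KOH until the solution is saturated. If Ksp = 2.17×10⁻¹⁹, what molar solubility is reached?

9.85×10⁻¹⁹ M

La(OH)₃(s) ⇌ La³⁺(aq) + 3 OH⁻(aq)
Let s be the solubility of La(OH)₃ here. The common ion gives [OH⁻] ≈ 0.604 mol/L, and [La³⁺] = s.
Ksp = [La³⁺][OH⁻]^3 = s(0.604)^3
s = 2.17×10⁻¹⁹ / (0.604)^3 = 9.85×10⁻¹⁹
s = 9.85×10⁻¹⁹ mol/L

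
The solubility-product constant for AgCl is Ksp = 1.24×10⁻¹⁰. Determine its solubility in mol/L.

1.11×10⁻⁵ M

AgCl(s) ⇌ Ag⁺(aq) + Cl⁻(aq)
For each mole of AgCl that dissolves per liter, [Ag⁺] = s and [Cl⁻] = s; let s denote this solubility.
Ksp = [Ag⁺][Cl⁻] = s · s = s^2
s^2 = 1.24×10⁻¹⁰
s = (1.24×10⁻¹⁰)^(1/2) = 1.11×10⁻⁵ mol/L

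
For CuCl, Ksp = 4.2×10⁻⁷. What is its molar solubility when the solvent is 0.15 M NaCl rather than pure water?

2.8×10⁻⁶ M

CuCl(s) ⇌ Cu⁺(aq) + Cl⁻(aq)
Cl⁻ is already present at 0.15 M. If s mol/L of CuCl dissolves, [Cu⁺] = s while [Cl⁻] ≈ 0.15 M.
Ksp = [Cu⁺][Cl⁻] = s(0.15)
s = 4.2×10⁻⁷ / (0.15) = 2.8×10⁻⁶
s = 2.8×10⁻⁶ M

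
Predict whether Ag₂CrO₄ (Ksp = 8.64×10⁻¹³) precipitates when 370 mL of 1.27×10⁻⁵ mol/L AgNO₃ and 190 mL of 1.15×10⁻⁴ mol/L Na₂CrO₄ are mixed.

No

After mixing, V = 370 mL + 190 mL = 560 mL.
[Ag⁺] = (1.27×10⁻⁵)(370)/560 = 8.39×10⁻⁶ mol/L
[CrO₄²⁻] = (1.15×10⁻⁴)(190)/560 = 3.90×10⁻⁵ mol/L
Q = [Ag⁺]^2[CrO₄²⁻] = 2.75×10⁻¹⁵
Q < Ksp (2.75×10⁻¹⁵ vs 8.64×10⁻¹³); the solution remains unsaturated and no precipitate forms.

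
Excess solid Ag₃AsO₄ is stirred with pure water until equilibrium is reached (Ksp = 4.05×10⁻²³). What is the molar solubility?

1.11×10⁻⁶ M

Ag₃AsO₄(s) ⇌ 3 Ag⁺(aq) + AsO₄³⁻(aq)
With molar solubility s: [Ag⁺] = 3s, [AsO₄³⁻] = s.
Ksp = [Ag⁺]^3[AsO₄³⁻] = (3s)^3 · s = 27s^4
27s^4 = 4.05×10⁻²³  ⇒  s^4 = 1.50×10⁻²⁴
Taking the 4th root, s = 1.11×10⁻⁶ M.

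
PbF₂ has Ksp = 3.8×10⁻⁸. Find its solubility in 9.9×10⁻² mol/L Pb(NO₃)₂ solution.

3.1×10⁻⁴ M

PbF₂(s) ⇌ Pb²⁺(aq) + 2 F⁻(aq)
Let s be the solubility of PbF₂ here. The common ion gives [Pb²⁺] ≈ 9.9×10⁻² mol/L, and [F⁻] = 2s.
Ksp = [Pb²⁺][F⁻]^2 = (9.9×10⁻²)(2s)^2
(2s)^2 = 3.8×10⁻⁸ / (9.9×10⁻²) = 3.8×10⁻⁷
s = 3.1×10⁻⁴ mol/L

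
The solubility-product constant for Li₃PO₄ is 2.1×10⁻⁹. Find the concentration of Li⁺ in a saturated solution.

8.9×10⁻³ M

Li₃PO₄(s) ⇌ 3 Li⁺(aq) + PO₄³⁻(aq)
With molar solubility s: [Li⁺] = 3s, [PO₄³⁻] = s.
Ksp = [Li⁺]^3[PO₄³⁻] = (3s)^3 · s = 27s^4 = 2.1×10⁻⁹
s = 3.0×10⁻³ mol/L
[Li⁺] = 3s = 8.9×10⁻³ mol/L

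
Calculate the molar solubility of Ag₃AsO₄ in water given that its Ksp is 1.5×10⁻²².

1.5×10⁻⁶ M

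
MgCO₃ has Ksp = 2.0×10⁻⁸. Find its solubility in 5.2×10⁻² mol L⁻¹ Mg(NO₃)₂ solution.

MgCO₃(s) ⇌ Mg²⁺(aq) + CO₃²⁻(aq)
The solution already contains Mg²⁺ at 5.2×10⁻² mol L⁻¹. Let s be the molar solubility of MgCO₃.
[Mg²⁺] ≈ 5.2×10⁻² mol L⁻¹ (common ion dominates); [CO₃²⁻] = s.
Ksp = [Mg²⁺][CO₃²⁻] = (5.2×10⁻²)s
s = 2.0×10⁻⁸ / (5.2×10⁻²) = 3.8×10⁻⁷
s = 3.8×10⁻⁷ mol L⁻¹

3.8×10⁻⁷ M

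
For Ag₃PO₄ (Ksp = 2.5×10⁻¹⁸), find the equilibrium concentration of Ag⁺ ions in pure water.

Ag₃PO₄(s) ⇌ 3 Ag⁺(aq) + PO₄³⁻(aq)
If s mol/L of Ag₃PO₄ dissolves, [Ag⁺] = 3s and [PO₄³⁻] = s.
Ksp = [Ag⁺]^3[PO₄³⁻] = (3s)^3 · s = 27s^4 = 2.5×10⁻¹⁸
s = 1.7×10⁻⁵ M
[Ag⁺] = 3s = 5.2×10⁻⁵ M

5.2×10⁻⁵ M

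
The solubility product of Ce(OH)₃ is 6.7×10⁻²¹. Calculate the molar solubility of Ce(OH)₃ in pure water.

Ce(OH)₃(s) ⇌ Ce³⁺(aq) + 3 OH⁻(aq)
If s mol/L of Ce(OH)₃ dissolves, [Ce³⁺] = s and [OH⁻] = 3s.
Ksp = [Ce³⁺][OH⁻]^3 = s · (3s)^3 = 27s^4
27s^4 = 6.7×10⁻²¹  ⇒  s^4 = 2.5×10⁻²²
Taking the 4th root, s = 4.0×10⁻⁶ mol/L.

4.0×10⁻⁶ M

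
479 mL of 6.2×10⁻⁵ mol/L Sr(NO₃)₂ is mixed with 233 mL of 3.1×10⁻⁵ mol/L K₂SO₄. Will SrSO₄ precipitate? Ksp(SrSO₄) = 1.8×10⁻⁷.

No

Total volume after mixing = 479 + 233 = 712 mL.
[Sr²⁺] = (6.2×10⁻⁵)(479)/712 = 4.2×10⁻⁵ mol/L
[SO₄²⁻] = (3.1×10⁻⁵)(233)/712 = 1.0×10⁻⁵ mol/L
Q = [Sr²⁺][SO₄²⁻] = 4.2×10⁻¹⁰
Q = 4.2×10⁻¹⁰ < Ksp = 1.8×10⁻⁷, so the solution is unsaturated and no precipitate forms.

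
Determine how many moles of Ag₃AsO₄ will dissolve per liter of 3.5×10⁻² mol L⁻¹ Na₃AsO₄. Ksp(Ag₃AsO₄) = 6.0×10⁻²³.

4.0×10⁻⁸ M

Ag₃AsO₄(s) ⇌ 3 Ag⁺(aq) + AsO₄³⁻(aq)
The solution already contains AsO₄³⁻ at 3.5×10⁻² mol L⁻¹. Let s be the molar solubility of Ag₃AsO₄.
[AsO₄³⁻] ≈ 3.5×10⁻² mol L⁻¹ (common ion dominates); [Ag⁺] = 3s.
Ksp = [Ag⁺]^3[AsO₄³⁻] = (3s)^3(3.5×10⁻²)
(3s)^3 = 6.0×10⁻²³ / (3.5×10⁻²) = 1.7×10⁻²¹
s = 4.0×10⁻⁸ mol L⁻¹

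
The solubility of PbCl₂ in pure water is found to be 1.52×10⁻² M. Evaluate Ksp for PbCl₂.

PbCl₂(s) ⇌ Pb²⁺(aq) + 2 Cl⁻(aq)
Call the molar solubility s, so that [Pb²⁺] = s and [Cl⁻] = 2s.
Ksp = [Pb²⁺][Cl⁻]^2 = s · (2s)^2 = 4s^3
Ksp = 4 × (1.52×10⁻²)^3 = 1.40×10⁻⁵

Ksp = 1.40×10⁻⁵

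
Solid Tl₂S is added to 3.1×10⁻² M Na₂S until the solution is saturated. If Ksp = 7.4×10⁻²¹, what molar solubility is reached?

2.4×10⁻¹⁰ M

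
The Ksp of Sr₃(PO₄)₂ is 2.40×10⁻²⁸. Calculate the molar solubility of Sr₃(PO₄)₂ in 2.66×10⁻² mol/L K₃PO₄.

2.32×10⁻⁹ M

Sr₃(PO₄)₂(s) ⇌ 3 Sr²⁺(aq) + 2 PO₄³⁻(aq)
The solution already contains PO₄³⁻ at 2.66×10⁻² mol/L. Let s be the molar solubility of Sr₃(PO₄)₂.
[PO₄³⁻] ≈ 2.66×10⁻² mol/L (common ion dominates); [Sr²⁺] = 3s.
Ksp = [Sr²⁺]^3[PO₄³⁻]^2 = (3s)^3(2.66×10⁻²)^2
(3s)^3 = 2.40×10⁻²⁸ / (2.66×10⁻²)^2 = 3.39×10⁻²⁵
s = 2.32×10⁻⁹ mol/L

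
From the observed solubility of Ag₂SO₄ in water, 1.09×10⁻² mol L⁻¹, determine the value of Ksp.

Ksp = 5.18×10⁻⁶

Ag₂SO₄(s) ⇌ 2 Ag⁺(aq) + SO₄²⁻(aq)
If s mol/L of Ag₂SO₄ dissolves, [Ag⁺] = 2s and [SO₄²⁻] = s.
Ksp = [Ag⁺]^2[SO₄²⁻] = (2s)^2 · s = 4s^3
Ksp = 4 × (1.09×10⁻²)^3 = 5.18×10⁻⁶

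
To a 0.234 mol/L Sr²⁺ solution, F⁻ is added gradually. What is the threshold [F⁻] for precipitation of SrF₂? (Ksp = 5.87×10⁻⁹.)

A salt starts to precipitate once the ion product Q reaches its Ksp.
SrF₂(s) ⇌ Sr²⁺(aq) + 2 F⁻(aq)
Ksp = [Sr²⁺][F⁻]^2 = [F⁻]^2(0.234)
[F⁻]^2 = 5.87×10⁻⁹ / (0.234) = 2.51×10⁻⁸
[F⁻] = 1.58×10⁻⁴ mol/L

1.58×10⁻⁴ M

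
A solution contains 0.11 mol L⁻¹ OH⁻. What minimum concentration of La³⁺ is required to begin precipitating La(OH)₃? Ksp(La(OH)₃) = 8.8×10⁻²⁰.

Each salt precipitates once Q = Ksp for that salt.
La(OH)₃(s) ⇌ La³⁺(aq) + 3 OH⁻(aq)
Ksp = [La³⁺][OH⁻]^3 = [La³⁺](0.11)^3
[La³⁺] = 8.8×10⁻²⁰ / (0.11)^3 = 6.6×10⁻¹⁷
[La³⁺] = 6.6×10⁻¹⁷ mol L⁻¹

6.6×10⁻¹⁷ M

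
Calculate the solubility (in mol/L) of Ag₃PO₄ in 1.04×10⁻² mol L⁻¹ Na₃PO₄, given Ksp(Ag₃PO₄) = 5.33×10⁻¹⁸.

Ag₃PO₄(s) ⇌ 3 Ag⁺(aq) + PO₄³⁻(aq)
PO₄³⁻ is already present at 1.04×10⁻² mol L⁻¹. If s mol/L of Ag₃PO₄ dissolves, [Ag⁺] = 3s while [PO₄³⁻] ≈ 1.04×10⁻² mol L⁻¹.
Ksp = [Ag⁺]^3[PO₄³⁻] = (3s)^3(1.04×10⁻²)
(3s)^3 = 5.33×10⁻¹⁸ / (1.04×10⁻²) = 5.13×10⁻¹⁶
s = 2.67×10⁻⁶ mol L⁻¹

2.67×10⁻⁶ M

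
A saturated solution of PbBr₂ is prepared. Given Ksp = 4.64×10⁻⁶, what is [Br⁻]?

PbBr₂(s) ⇌ Pb²⁺(aq) + 2 Br⁻(aq)
With molar solubility s: [Pb²⁺] = s, [Br⁻] = 2s.
Ksp = [Pb²⁺][Br⁻]^2 = s · (2s)^2 = 4s^3 = 4.64×10⁻⁶
s = 1.05×10⁻² M
[Br⁻] = 2s = 2.10×10⁻² M

2.10×10⁻² M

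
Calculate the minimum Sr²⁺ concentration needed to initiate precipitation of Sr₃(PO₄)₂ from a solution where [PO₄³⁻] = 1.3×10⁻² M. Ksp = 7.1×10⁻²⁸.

1.6×10⁻⁸ M

Precipitation of each salt begins when its ion product equals Ksp.
Sr₃(PO₄)₂(s) ⇌ 3 Sr²⁺(aq) + 2 PO₄³⁻(aq)
Ksp = [Sr²⁺]^3[PO₄³⁻]^2 = [Sr²⁺]^3(1.3×10⁻²)^2
[Sr²⁺]^3 = 7.1×10⁻²⁸ / (1.3×10⁻²)^2 = 4.2×10⁻²⁴
[Sr²⁺] = 1.6×10⁻⁸ M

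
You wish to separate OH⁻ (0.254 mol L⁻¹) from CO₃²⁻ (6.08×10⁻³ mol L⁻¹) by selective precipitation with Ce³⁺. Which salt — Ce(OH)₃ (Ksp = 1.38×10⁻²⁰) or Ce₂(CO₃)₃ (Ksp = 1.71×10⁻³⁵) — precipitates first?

Ce(OH)₃

Precipitation of each salt begins when its ion product equals Ksp.
For Ce(OH)₃: [Ce³⁺] = (Ksp/[OH⁻]^3) = 8.42×10⁻¹⁹ mol L⁻¹
For Ce₂(CO₃)₃: [Ce³⁺] = (Ksp/[CO₃²⁻]^3)^(1/2) = 8.72×10⁻¹⁵ mol L⁻¹
The smaller threshold [Ce³⁺] is reached first, so Ce(OH)₃ precipitates first.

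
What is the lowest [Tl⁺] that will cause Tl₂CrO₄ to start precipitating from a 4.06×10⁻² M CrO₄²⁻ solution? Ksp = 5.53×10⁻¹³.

Each salt precipitates once Q = Ksp for that salt.
Tl₂CrO₄(s) ⇌ 2 Tl⁺(aq) + CrO₄²⁻(aq)
Ksp = [Tl⁺]^2[CrO₄²⁻] = [Tl⁺]^2(4.06×10⁻²)
[Tl⁺]^2 = 5.53×10⁻¹³ / (4.06×10⁻²) = 1.36×10⁻¹¹
[Tl⁺] = 3.69×10⁻⁶ M

3.69×10⁻⁶ M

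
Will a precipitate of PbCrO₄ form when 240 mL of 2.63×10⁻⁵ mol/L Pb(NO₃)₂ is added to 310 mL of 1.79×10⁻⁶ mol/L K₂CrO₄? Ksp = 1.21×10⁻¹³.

Total volume after mixing = 240 + 310 = 550 mL.
[Pb²⁺] = (2.63×10⁻⁵)(240)/550 = 1.15×10⁻⁵ mol/L
[CrO₄²⁻] = (1.79×10⁻⁶)(310)/550 = 1.01×10⁻⁶ mol/L
Q = [Pb²⁺][CrO₄²⁻] = 1.16×10⁻¹¹
Since Q (1.16×10⁻¹¹) exceeds Ksp (1.21×10⁻¹³), PbCrO₄ will precipitate.

Yes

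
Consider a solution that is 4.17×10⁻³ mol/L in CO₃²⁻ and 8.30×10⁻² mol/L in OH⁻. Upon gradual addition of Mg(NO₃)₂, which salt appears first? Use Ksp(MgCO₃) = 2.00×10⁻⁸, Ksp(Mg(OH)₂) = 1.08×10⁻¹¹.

The threshold for precipitation is Q = Ksp.
For MgCO₃: [Mg²⁺] = (Ksp/[CO₃²⁻]) = 4.80×10⁻⁶ mol/L
For Mg(OH)₂: [Mg²⁺] = (Ksp/[OH⁻]^2) = 1.57×10⁻⁹ mol/L
The smaller threshold [Mg²⁺] is reached first, so Mg(OH)₂ precipitates first.

Mg(OH)₂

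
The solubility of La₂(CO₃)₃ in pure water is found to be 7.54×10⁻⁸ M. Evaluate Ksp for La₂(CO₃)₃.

Ksp = 2.63×10⁻³⁴

La₂(CO₃)₃(s) ⇌ 2 La³⁺(aq) + 3 CO₃²⁻(aq)
Call the molar solubility s, so that [La³⁺] = 2s and [CO₃²⁻] = 3s.
Ksp = [La³⁺]^2[CO₃²⁻]^3 = (2s)^2 · (3s)^3 = 108s^5
Ksp = 108 × (7.54×10⁻⁸)^5 = 2.63×10⁻³⁴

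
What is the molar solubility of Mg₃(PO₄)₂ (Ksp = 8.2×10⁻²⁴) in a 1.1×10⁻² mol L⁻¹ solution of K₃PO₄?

1.4×10⁻⁷ M

Mg₃(PO₄)₂(s) ⇌ 3 Mg²⁺(aq) + 2 PO₄³⁻(aq)
The solution already contains PO₄³⁻ at 1.1×10⁻² mol L⁻¹. Let s be the molar solubility of Mg₃(PO₄)₂.
[PO₄³⁻] ≈ 1.1×10⁻² mol L⁻¹ (common ion dominates); [Mg²⁺] = 3s.
Ksp = [Mg²⁺]^3[PO₄³⁻]^2 = (3s)^3(1.1×10⁻²)^2
(3s)^3 = 8.2×10⁻²⁴ / (1.1×10⁻²)^2 = 6.8×10⁻²⁰
s = 1.4×10⁻⁷ mol L⁻¹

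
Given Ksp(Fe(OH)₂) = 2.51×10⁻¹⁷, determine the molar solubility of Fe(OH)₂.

Fe(OH)₂(s) ⇌ Fe²⁺(aq) + 2 OH⁻(aq)
With molar solubility s: [Fe²⁺] = s, [OH⁻] = 2s.
Ksp = [Fe²⁺][OH⁻]^2 = s · (2s)^2 = 4s^3
4s^3 = 2.51×10⁻¹⁷  ⇒  s^3 = 6.28×10⁻¹⁸
s = 1.84×10⁻⁶ mol/L

1.84×10⁻⁶ M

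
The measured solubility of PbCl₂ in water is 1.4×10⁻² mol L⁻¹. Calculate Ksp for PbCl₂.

PbCl₂(s) ⇌ Pb²⁺(aq) + 2 Cl⁻(aq)
For each mole of PbCl₂ that dissolves per liter, [Pb²⁺] = s and [Cl⁻] = 2s; let s denote this solubility.
Ksp = [Pb²⁺][Cl⁻]^2 = s · (2s)^2 = 4s^3
Ksp = 4 × (1.4×10⁻²)^3 = 1.1×10⁻⁵

Ksp = 1.1×10⁻⁵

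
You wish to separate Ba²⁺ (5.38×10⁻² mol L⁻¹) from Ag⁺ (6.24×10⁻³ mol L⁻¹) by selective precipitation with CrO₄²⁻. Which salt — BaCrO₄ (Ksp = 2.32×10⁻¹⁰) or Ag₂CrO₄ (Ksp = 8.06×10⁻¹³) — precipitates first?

A salt starts to precipitate once the ion product Q reaches its Ksp.
For BaCrO₄: [CrO₄²⁻] = (Ksp/[Ba²⁺]) = 4.31×10⁻⁹ mol L⁻¹
For Ag₂CrO₄: [CrO₄²⁻] = (Ksp/[Ag⁺]^2) = 2.07×10⁻⁸ mol L⁻¹
BaCrO₄ requires the lower [CrO₄²⁻], so it precipitates first.

BaCrO₄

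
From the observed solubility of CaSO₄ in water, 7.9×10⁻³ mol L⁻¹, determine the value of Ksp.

Ksp = 6.2×10⁻⁵

CaSO₄(s) ⇌ Ca²⁺(aq) + SO₄²⁻(aq)
If s mol/L of CaSO₄ dissolves, [Ca²⁺] = s and [SO₄²⁻] = s.
Ksp = [Ca²⁺][SO₄²⁻] = s · s = s^2
Ksp = (7.9×10⁻³)^2 = 6.2×10⁻⁵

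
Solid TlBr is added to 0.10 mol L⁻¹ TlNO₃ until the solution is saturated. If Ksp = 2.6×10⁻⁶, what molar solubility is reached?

2.6×10⁻⁵ M

TlBr(s) ⇌ Tl⁺(aq) + Br⁻(aq)
With Tl⁺ already at 0.10 mol L⁻¹ and s small, take [Tl⁺] ≈ 0.10 mol L⁻¹ and [Br⁻] = s.
Ksp = [Tl⁺][Br⁻] = (0.10)s
s = 2.6×10⁻⁶ / (0.10) = 2.6×10⁻⁵
s = 2.6×10⁻⁵ mol L⁻¹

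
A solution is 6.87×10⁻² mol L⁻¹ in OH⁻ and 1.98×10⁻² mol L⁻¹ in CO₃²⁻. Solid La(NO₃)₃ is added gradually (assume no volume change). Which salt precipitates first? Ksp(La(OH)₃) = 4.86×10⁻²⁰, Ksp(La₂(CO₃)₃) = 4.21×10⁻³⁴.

Each salt precipitates once Q = Ksp for that salt.
For La(OH)₃: [La³⁺] = (Ksp/[OH⁻]^3) = 1.50×10⁻¹⁶ mol L⁻¹
For La₂(CO₃)₃: [La³⁺] = (Ksp/[CO₃²⁻]^3)^(1/2) = 7.36×10⁻¹⁵ mol L⁻¹
La(OH)₃ requires the lower [La³⁺], so it precipitates first.

La(OH)₃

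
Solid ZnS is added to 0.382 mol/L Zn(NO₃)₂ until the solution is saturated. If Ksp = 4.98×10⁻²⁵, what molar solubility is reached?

1.30×10⁻²⁴ M

ZnS(s) ⇌ Zn²⁺(aq) + S²⁻(aq)
The solution already contains Zn²⁺ at 0.382 mol/L. Let s be the molar solubility of ZnS.
[Zn²⁺] ≈ 0.382 mol/L (common ion dominates); [S²⁻] = s.
Ksp = [Zn²⁺][S²⁻] = (0.382)s
s = 4.98×10⁻²⁵ / (0.382) = 1.30×10⁻²⁴
s = 1.30×10⁻²⁴ mol/L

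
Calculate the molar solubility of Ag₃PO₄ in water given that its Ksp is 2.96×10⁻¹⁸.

1.82×10⁻⁵ M

Ag₃PO₄(s) ⇌ 3 Ag⁺(aq) + PO₄³⁻(aq)
For each mole of Ag₃PO₄ that dissolves per liter, [Ag⁺] = 3s and [PO₄³⁻] = s; let s denote this solubility.
Ksp = [Ag⁺]^3[PO₄³⁻] = (3s)^3 · s = 27s^4
27s^4 = 2.96×10⁻¹⁸  ⇒  s^4 = 1.10×10⁻¹⁹
Taking the 4th root, s = 1.82×10⁻⁵ mol L⁻¹.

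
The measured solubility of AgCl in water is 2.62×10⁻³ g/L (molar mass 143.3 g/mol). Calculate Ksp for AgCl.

Molar solubility s = (2.62×10⁻³ g/L) / (143.3 g/mol) = 1.8283×10⁻⁵ mol/L
AgCl(s) ⇌ Ag⁺(aq) + Cl⁻(aq)
With molar solubility s: [Ag⁺] = s, [Cl⁻] = s.
Ksp = [Ag⁺][Cl⁻] = s · s = s^2
Ksp = (1.8283×10⁻⁵)^2 = 3.34×10⁻¹⁰

Ksp = 3.34×10⁻¹⁰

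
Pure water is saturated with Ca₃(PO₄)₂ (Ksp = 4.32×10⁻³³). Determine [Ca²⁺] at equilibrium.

3.96×10⁻⁷ M

Ca₃(PO₄)₂(s) ⇌ 3 Ca²⁺(aq) + 2 PO₄³⁻(aq)
If s mol/L of Ca₃(PO₄)₂ dissolves, [Ca²⁺] = 3s and [PO₄³⁻] = 2s.
Ksp = [Ca²⁺]^3[PO₄³⁻]^2 = (3s)^3 · (2s)^2 = 108s^5 = 4.32×10⁻³³
s = 1.32×10⁻⁷ mol/L
[Ca²⁺] = 3s = 3.96×10⁻⁷ mol/L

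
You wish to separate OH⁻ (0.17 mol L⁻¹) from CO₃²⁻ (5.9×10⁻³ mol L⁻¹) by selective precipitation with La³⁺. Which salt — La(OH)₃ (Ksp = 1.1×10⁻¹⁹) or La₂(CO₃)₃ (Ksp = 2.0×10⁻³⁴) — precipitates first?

Precipitation begins when Q = Ksp.
For La(OH)₃: [La³⁺] = (Ksp/[OH⁻]^3) = 2.2×10⁻¹⁷ mol L⁻¹
For La₂(CO₃)₃: [La³⁺] = (Ksp/[CO₃²⁻]^3)^(1/2) = 3.1×10⁻¹⁴ mol L⁻¹
Since La(OH)₃ needs less La³⁺ to reach saturation, it precipitates first.

La(OH)₃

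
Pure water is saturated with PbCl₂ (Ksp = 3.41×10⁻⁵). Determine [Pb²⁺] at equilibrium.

2.04×10⁻² M

PbCl₂(s) ⇌ Pb²⁺(aq) + 2 Cl⁻(aq)
For each mole of PbCl₂ that dissolves per liter, [Pb²⁺] = s and [Cl⁻] = 2s; let s denote this solubility.
Ksp = [Pb²⁺][Cl⁻]^2 = s · (2s)^2 = 4s^3 = 3.41×10⁻⁵
s = 2.04×10⁻² M
[Pb²⁺] = s = 2.04×10⁻² M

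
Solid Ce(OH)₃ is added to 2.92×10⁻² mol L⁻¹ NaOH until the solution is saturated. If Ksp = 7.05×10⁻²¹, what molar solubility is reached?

2.83×10⁻¹⁶ M

Ce(OH)₃(s) ⇌ Ce³⁺(aq) + 3 OH⁻(aq)
The solution already contains OH⁻ at 2.92×10⁻² mol L⁻¹. Let s be the molar solubility of Ce(OH)₃.
[OH⁻] ≈ 2.92×10⁻² mol L⁻¹ (common ion dominates); [Ce³⁺] = s.
Ksp = [Ce³⁺][OH⁻]^3 = s(2.92×10⁻²)^3
s = 7.05×10⁻²¹ / (2.92×10⁻²)^3 = 2.83×10⁻¹⁶
s = 2.83×10⁻¹⁶ mol L⁻¹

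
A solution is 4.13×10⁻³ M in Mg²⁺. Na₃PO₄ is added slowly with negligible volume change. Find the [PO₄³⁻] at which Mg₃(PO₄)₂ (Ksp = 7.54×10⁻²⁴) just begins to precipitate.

The threshold for precipitation is Q = Ksp.
Mg₃(PO₄)₂(s) ⇌ 3 Mg²⁺(aq) + 2 PO₄³⁻(aq)
Ksp = [Mg²⁺]^3[PO₄³⁻]^2 = [PO₄³⁻]^2(4.13×10⁻³)^3
[PO₄³⁻]^2 = 7.54×10⁻²⁴ / (4.13×10⁻³)^3 = 1.07×10⁻¹⁶
[PO₄³⁻] = 1.03×10⁻⁸ M

1.03×10⁻⁸ M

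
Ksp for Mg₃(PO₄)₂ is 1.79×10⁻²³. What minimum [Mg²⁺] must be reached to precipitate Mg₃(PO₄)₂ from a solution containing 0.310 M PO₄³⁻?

5.71×10⁻⁸ M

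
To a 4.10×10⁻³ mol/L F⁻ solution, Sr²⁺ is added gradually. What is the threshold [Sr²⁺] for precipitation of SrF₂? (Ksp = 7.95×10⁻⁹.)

Each salt precipitates once Q = Ksp for that salt.
SrF₂(s) ⇌ Sr²⁺(aq) + 2 F⁻(aq)
Ksp = [Sr²⁺][F⁻]^2 = [Sr²⁺](4.10×10⁻³)^2
[Sr²⁺] = 7.95×10⁻⁹ / (4.10×10⁻³)^2 = 4.73×10⁻⁴
[Sr²⁺] = 4.73×10⁻⁴ mol/L

4.73×10⁻⁴ M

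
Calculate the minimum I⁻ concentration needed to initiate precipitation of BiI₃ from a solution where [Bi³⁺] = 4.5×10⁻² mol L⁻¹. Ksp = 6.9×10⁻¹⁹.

2.5×10⁻⁶ M

A salt starts to precipitate once the ion product Q reaches its Ksp.
BiI₃(s) ⇌ Bi³⁺(aq) + 3 I⁻(aq)
Ksp = [Bi³⁺][I⁻]^3 = [I⁻]^3(4.5×10⁻²)
[I⁻]^3 = 6.9×10⁻¹⁹ / (4.5×10⁻²) = 1.5×10⁻¹⁷
[I⁻] = 2.5×10⁻⁶ mol L⁻¹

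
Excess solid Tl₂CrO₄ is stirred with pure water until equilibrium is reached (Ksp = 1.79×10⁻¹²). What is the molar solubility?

Tl₂CrO₄(s) ⇌ 2 Tl⁺(aq) + CrO₄²⁻(aq)
If s mol/L of Tl₂CrO₄ dissolves, [Tl⁺] = 2s and [CrO₄²⁻] = s.
Ksp = [Tl⁺]^2[CrO₄²⁻] = (2s)^2 · s = 4s^3
4s^3 = 1.79×10⁻¹²  ⇒  s^3 = 4.48×10⁻¹³
s = (4.48×10⁻¹³)^(1/3) = 7.65×10⁻⁵ M

7.65×10⁻⁵ M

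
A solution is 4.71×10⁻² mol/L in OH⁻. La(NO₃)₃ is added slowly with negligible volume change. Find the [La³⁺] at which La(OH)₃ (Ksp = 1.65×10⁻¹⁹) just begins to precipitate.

1.58×10⁻¹⁵ M

Precipitation begins when Q = Ksp.
La(OH)₃(s) ⇌ La³⁺(aq) + 3 OH⁻(aq)
Ksp = [La³⁺][OH⁻]^3 = [La³⁺](4.71×10⁻²)^3
[La³⁺] = 1.65×10⁻¹⁹ / (4.71×10⁻²)^3 = 1.58×10⁻¹⁵
[La³⁺] = 1.58×10⁻¹⁵ mol/L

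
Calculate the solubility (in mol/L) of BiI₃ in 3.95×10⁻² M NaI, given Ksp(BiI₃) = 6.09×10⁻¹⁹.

9.88×10⁻¹⁵ M

BiI₃(s) ⇌ Bi³⁺(aq) + 3 I⁻(aq)
I⁻ is already present at 3.95×10⁻² M. If s mol/L of BiI₃ dissolves, [Bi³⁺] = s while [I⁻] ≈ 3.95×10⁻² M.
Ksp = [Bi³⁺][I⁻]^3 = s(3.95×10⁻²)^3
s = 6.09×10⁻¹⁹ / (3.95×10⁻²)^3 = 9.88×10⁻¹⁵
s = 9.88×10⁻¹⁵ M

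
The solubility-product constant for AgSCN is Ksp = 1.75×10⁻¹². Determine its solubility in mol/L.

1.32×10⁻⁶ M

AgSCN(s) ⇌ Ag⁺(aq) + SCN⁻(aq)
Call the molar solubility s, so that [Ag⁺] = s and [SCN⁻] = s.
Ksp = [Ag⁺][SCN⁻] = s · s = s^2
s^2 = 1.75×10⁻¹²
s = (1.75×10⁻¹²)^(1/2) = 1.32×10⁻⁶ M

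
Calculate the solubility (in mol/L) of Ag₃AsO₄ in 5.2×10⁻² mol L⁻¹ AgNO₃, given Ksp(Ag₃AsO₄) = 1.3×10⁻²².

Ag₃AsO₄(s) ⇌ 3 Ag⁺(aq) + AsO₄³⁻(aq)
Ag⁺ is already present at 5.2×10⁻² mol L⁻¹. If s mol/L of Ag₃AsO₄ dissolves, [AsO₄³⁻] = s while [Ag⁺] ≈ 5.2×10⁻² mol L⁻¹.
Ksp = [Ag⁺]^3[AsO₄³⁻] = (5.2×10⁻²)^3s
s = 1.3×10⁻²² / (5.2×10⁻²)^3 = 9.2×10⁻¹⁹
s = 9.2×10⁻¹⁹ mol L⁻¹

9.2×10⁻¹⁹ M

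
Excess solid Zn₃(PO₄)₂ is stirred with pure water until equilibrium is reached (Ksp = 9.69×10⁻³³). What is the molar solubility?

Zn₃(PO₄)₂(s) ⇌ 3 Zn²⁺(aq) + 2 PO₄³⁻(aq)
Call the molar solubility s, so that [Zn²⁺] = 3s and [PO₄³⁻] = 2s.
Ksp = [Zn²⁺]^3[PO₄³⁻]^2 = (3s)^3 · (2s)^2 = 108s^5
108s^5 = 9.69×10⁻³³  ⇒  s^5 = 8.97×10⁻³⁵
s = (8.97×10⁻³⁵)^(1/5) = 1.55×10⁻⁷ M

1.55×10⁻⁷ M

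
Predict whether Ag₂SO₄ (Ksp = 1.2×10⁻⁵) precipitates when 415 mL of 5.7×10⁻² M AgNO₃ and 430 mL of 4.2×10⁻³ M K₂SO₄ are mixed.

No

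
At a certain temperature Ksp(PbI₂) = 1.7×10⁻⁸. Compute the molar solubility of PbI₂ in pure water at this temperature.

1.6×10⁻³ M

PbI₂(s) ⇌ Pb²⁺(aq) + 2 I⁻(aq)
With molar solubility s: [Pb²⁺] = s, [I⁻] = 2s.
Ksp = [Pb²⁺][I⁻]^2 = s · (2s)^2 = 4s^3
4s^3 = 1.7×10⁻⁸  ⇒  s^3 = 4.3×10⁻⁹
s = 1.6×10⁻³ M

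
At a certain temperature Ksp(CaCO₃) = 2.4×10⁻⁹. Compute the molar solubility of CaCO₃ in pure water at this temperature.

CaCO₃(s) ⇌ Ca²⁺(aq) + CO₃²⁻(aq)
With molar solubility s: [Ca²⁺] = s, [CO₃²⁻] = s.
Ksp = [Ca²⁺][CO₃²⁻] = s · s = s^2
s^2 = 2.4×10⁻⁹
Taking the 2nd root, s = 4.9×10⁻⁵ mol/L.

4.9×10⁻⁵ M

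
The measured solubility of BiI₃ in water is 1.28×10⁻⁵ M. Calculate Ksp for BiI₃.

BiI₃(s) ⇌ Bi³⁺(aq) + 3 I⁻(aq)
Call the molar solubility s, so that [Bi³⁺] = s and [I⁻] = 3s.
Ksp = [Bi³⁺][I⁻]^3 = s · (3s)^3 = 27s^4
Ksp = 27 × (1.28×10⁻⁵)^4 = 7.25×10⁻¹⁹

Ksp = 7.25×10⁻¹⁹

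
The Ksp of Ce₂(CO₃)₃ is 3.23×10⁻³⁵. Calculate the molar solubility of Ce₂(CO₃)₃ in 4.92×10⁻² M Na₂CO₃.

Ce₂(CO₃)₃(s) ⇌ 2 Ce³⁺(aq) + 3 CO₃²⁻(aq)
CO₃²⁻ is already present at 4.92×10⁻² M. If s mol/L of Ce₂(CO₃)₃ dissolves, [Ce³⁺] = 2s while [CO₃²⁻] ≈ 4.92×10⁻² M.
Ksp = [Ce³⁺]^2[CO₃²⁻]^3 = (2s)^2(4.92×10⁻²)^3
(2s)^2 = 3.23×10⁻³⁵ / (4.92×10⁻²)^3 = 2.71×10⁻³¹
s = 2.60×10⁻¹⁶ M

2.60×10⁻¹⁶ M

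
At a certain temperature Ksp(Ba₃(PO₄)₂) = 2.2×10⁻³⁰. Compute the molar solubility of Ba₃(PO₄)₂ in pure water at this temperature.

4.6×10⁻⁷ M

Ba₃(PO₄)₂(s) ⇌ 3 Ba²⁺(aq) + 2 PO₄³⁻(aq)
If s mol/L of Ba₃(PO₄)₂ dissolves, [Ba²⁺] = 3s and [PO₄³⁻] = 2s.
Ksp = [Ba²⁺]^3[PO₄³⁻]^2 = (3s)^3 · (2s)^2 = 108s^5
108s^5 = 2.2×10⁻³⁰  ⇒  s^5 = 2.0×10⁻³²
Taking the 5th root, s = 4.6×10⁻⁷ mol/L.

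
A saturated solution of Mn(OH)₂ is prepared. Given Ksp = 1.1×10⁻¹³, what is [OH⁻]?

Mn(OH)₂(s) ⇌ Mn²⁺(aq) + 2 OH⁻(aq)
If s mol/L of Mn(OH)₂ dissolves, [Mn²⁺] = s and [OH⁻] = 2s.
Ksp = [Mn²⁺][OH⁻]^2 = s · (2s)^2 = 4s^3 = 1.1×10⁻¹³
s = 3.0×10⁻⁵ mol/L
[OH⁻] = 2s = 6.0×10⁻⁵ mol/L

6.0×10⁻⁵ M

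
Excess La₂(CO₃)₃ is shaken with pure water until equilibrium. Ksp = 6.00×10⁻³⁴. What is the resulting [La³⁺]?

La₂(CO₃)₃(s) ⇌ 2 La³⁺(aq) + 3 CO₃²⁻(aq)
If s mol/L of La₂(CO₃)₃ dissolves, [La³⁺] = 2s and [CO₃²⁻] = 3s.
Ksp = [La³⁺]^2[CO₃²⁻]^3 = (2s)^2 · (3s)^3 = 108s^5 = 6.00×10⁻³⁴
s = 8.89×10⁻⁸ mol L⁻¹
[La³⁺] = 2s = 1.78×10⁻⁷ mol L⁻¹

1.78×10⁻⁷ M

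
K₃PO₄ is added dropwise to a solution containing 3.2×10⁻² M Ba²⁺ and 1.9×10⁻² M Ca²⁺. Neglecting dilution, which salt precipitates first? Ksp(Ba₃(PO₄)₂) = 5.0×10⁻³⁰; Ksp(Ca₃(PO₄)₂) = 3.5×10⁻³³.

Ca₃(PO₄)₂

The threshold for precipitation is Q = Ksp.
For Ba₃(PO₄)₂: [PO₄³⁻] = (Ksp/[Ba²⁺]^3)^(1/2) = 3.9×10⁻¹³ M
For Ca₃(PO₄)₂: [PO₄³⁻] = (Ksp/[Ca²⁺]^3)^(1/2) = 2.3×10⁻¹⁴ M
The smaller threshold [PO₄³⁻] is reached first, so Ca₃(PO₄)₂ precipitates first.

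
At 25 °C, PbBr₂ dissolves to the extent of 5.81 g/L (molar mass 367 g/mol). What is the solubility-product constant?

Ksp = 1.59×10⁻⁵

Convert to molarity: s = 5.81 / 367 = 1.5831×10⁻² mol/L
PbBr₂(s) ⇌ Pb²⁺(aq) + 2 Br⁻(aq)
With molar solubility s: [Pb²⁺] = s, [Br⁻] = 2s.
Ksp = [Pb²⁺][Br⁻]^2 = s · (2s)^2 = 4s^3
Ksp = 4 × (1.5831×10⁻²)^3 = 1.59×10⁻⁵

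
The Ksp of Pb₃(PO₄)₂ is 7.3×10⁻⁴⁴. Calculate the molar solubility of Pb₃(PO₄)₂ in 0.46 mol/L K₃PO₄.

2.3×10⁻¹⁵ M

Pb₃(PO₄)₂(s) ⇌ 3 Pb²⁺(aq) + 2 PO₄³⁻(aq)
The solution already contains PO₄³⁻ at 0.46 mol/L. Let s be the molar solubility of Pb₃(PO₄)₂.
[PO₄³⁻] ≈ 0.46 mol/L (common ion dominates); [Pb²⁺] = 3s.
Ksp = [Pb²⁺]^3[PO₄³⁻]^2 = (3s)^3(0.46)^2
(3s)^3 = 7.3×10⁻⁴⁴ / (0.46)^2 = 3.4×10⁻⁴³
s = 2.3×10⁻¹⁵ mol/L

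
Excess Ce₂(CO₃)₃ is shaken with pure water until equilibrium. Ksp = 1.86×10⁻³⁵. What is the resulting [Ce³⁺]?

8.88×10⁻⁸ M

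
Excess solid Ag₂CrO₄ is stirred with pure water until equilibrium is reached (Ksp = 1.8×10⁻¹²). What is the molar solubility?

7.7×10⁻⁵ M

Ag₂CrO₄(s) ⇌ 2 Ag⁺(aq) + CrO₄²⁻(aq)
Let s be the molar solubility. Then [Ag⁺] = 2s and [CrO₄²⁻] = s.
Ksp = [Ag⁺]^2[CrO₄²⁻] = (2s)^2 · s = 4s^3
4s^3 = 1.8×10⁻¹²  ⇒  s^3 = 4.5×10⁻¹³
Taking the 3rd root, s = 7.7×10⁻⁵ mol L⁻¹.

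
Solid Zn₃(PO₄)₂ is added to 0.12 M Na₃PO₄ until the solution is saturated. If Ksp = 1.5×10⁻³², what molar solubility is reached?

Zn₃(PO₄)₂(s) ⇌ 3 Zn²⁺(aq) + 2 PO₄³⁻(aq)
With PO₄³⁻ already at 0.12 M and s small, take [PO₄³⁻] ≈ 0.12 M and [Zn²⁺] = 3s.
Ksp = [Zn²⁺]^3[PO₄³⁻]^2 = (3s)^3(0.12)^2
(3s)^3 = 1.5×10⁻³² / (0.12)^2 = 1.0×10⁻³⁰
s = 3.4×10⁻¹¹ M

3.4×10⁻¹¹ M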